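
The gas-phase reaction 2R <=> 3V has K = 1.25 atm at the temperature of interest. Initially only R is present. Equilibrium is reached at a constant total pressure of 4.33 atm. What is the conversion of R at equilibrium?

Take 1 mol R as basis and let X be its fractional conversion, so ξ = 0.5X.
Mole table: n_R = 1 − X; n_V = 1.5X.
Total moles n_T = 1 + 0.5X.
With p_i = (n_i/n_T)P, K = p_V^3 / (p_R^2).
Substituting and setting equal to 1.25 atm gives a polynomial in X; the root in (0,1) is X = 0.349.

X = 0.349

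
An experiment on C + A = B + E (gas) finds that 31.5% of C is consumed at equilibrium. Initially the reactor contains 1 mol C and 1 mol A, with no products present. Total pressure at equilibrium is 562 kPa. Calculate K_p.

K_p = 0.211

Let X = conversion of C (basis 1 mol C); extent of reaction ξ = X.
At extent ξ: n_C = 1 − X; n_A = 1 − X; n_B = X; n_E = X.
Since Δν = 0, n_T = 2 throughout.
At X = 0.315: n_C = 0.685, n_A = 0.685, n_B = 0.315, n_E = 0.315, n_T = 2.
p_i = (n_i/n_T)·P. K_p = p_B p_E / (p_C p_A) = 0.211.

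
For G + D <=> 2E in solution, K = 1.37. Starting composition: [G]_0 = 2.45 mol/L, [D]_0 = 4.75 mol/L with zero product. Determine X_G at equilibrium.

Let X = conversion of G; extent ξ = 2.45·X mol/L.
Concentrations: [G] = 2.45 − 2.45X; [D] = 4.75 − 2.45X; [E] = 4.9X.
K = [E]^2 / ([G] [D]).
Setting equal to 1.37 and solving for X on (0,1) gives X = 0.498.

X = 0.498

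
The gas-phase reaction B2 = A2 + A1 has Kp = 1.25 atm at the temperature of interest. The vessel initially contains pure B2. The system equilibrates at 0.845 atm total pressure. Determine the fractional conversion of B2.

X = 0.772

Basis: 1 mol B2 initially; let X = conversion of B2. Extent ξ = X.
At extent ξ: n_B2 = 1 − X; n_A2 = X; n_A1 = X.
Summing: n_T = 1 + X.
y_i = n_i/n_T, p_i = y_i·P. Kp = p_A2 p_A1 / (p_B2).
Setting this equal to 1.25 atm and taking the physical root (0 < X < 1) gives X = 0.772.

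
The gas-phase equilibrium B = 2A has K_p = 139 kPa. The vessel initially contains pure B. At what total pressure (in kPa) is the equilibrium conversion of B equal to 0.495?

Take 1 mol B as basis and let X be its fractional conversion, so ξ = X.
Mole table: n_B = 1 − X; n_A = 2X.
Total moles n_T = 1 + X.
K_p = p_A^2 / (p_B) with p_i = (n_i/n_T)·P.
At X = 0.495: the mole-fraction product g(X) = Π y_i^ν_i = 1.298. Since K_p = g(X)·P^{1}, P = (K_p/g)^(1/1) = (139/1.298)^(1/1) = 107 kPa.

P = 107 kPa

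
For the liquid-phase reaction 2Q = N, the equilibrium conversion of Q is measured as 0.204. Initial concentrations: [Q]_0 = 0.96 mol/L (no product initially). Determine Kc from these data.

Let X = conversion of Q.
Concentrations: [Q] = 0.96 − 0.96X; [N] = 0.48X.
At X = 0.204: [Q] = 0.764, [N] = 0.0979.
Kc = [N] / ([Q]^2) = 0.168 L/mol.

Kc = 0.168 L/mol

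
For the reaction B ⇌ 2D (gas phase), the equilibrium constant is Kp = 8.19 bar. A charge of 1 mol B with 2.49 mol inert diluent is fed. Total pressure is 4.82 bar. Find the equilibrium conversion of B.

X = 0.714

Let X = conversion of B (basis 1 mol B); extent of reaction ξ = X.
Species balance: n_B = 1 − X; n_D = 2X; n_I = 2.49 (inert).
Summing: n_T = 3.49 + X.
Mole fractions y_i = n_i/n_T; Kp = p_D^2 / (p_B) with p_i = y_i·P.
This yields a degree-2 equation in X; solving on (0,1), X = 0.714.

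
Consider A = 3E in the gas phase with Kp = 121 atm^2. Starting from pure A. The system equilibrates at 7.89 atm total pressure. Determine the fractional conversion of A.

Basis: 1 mol A initially; let X = conversion of A. Extent ξ = X.
Moles: n_A = 1 − X; n_E = 3X.
Total moles n_T = 1 + 2X.
Mole fractions y_i = n_i/n_T; Kp = p_E^3 / (p_A) with p_i = y_i·P.
Equating to 121 atm^2 and solving on 0 < X < 1: X = 0.524.

X = 0.524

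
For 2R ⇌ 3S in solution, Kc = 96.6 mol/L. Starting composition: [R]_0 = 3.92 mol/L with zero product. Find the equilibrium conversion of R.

Let X = conversion of R; extent ξ = 3.92X/2 mol/L.
Concentrations: [R] = 3.92 − 3.92X; [S] = 5.88X.
Kc = [S]^3 / ([R]^2).
Setting equal to 96.6 and solving for X on (0,1) gives X = 0.756.

X = 0.756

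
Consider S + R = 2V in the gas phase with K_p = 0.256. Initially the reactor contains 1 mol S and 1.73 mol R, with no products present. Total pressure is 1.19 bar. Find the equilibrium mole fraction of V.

Take 1 mol S as basis and let X be its fractional conversion, so ξ = X.
At extent ξ: n_S = 1 − X; n_R = 1.73 − X; n_V = 2X.
Since Δν = 0, n_T = 2.73 throughout.
y_i = n_i/n_T, p_i = y_i·P. K_p = p_V^2 / (p_S p_R).
Equating to 0.256 and solving on 0 < X < 1: X = 0.263.
Then n_V = 0.526, n_T = 2.73, so y_V = 0.193.

y_V = 0.193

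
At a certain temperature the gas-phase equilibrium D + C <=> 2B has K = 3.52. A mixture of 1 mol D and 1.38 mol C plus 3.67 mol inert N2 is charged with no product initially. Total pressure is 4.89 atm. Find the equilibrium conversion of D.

Take 1 mol D as basis and let X be its fractional conversion, so ξ = X.
Species balance: n_D = 1 − X; n_C = 1.38 − X; n_B = 2X; n_I = 3.67 (inert).
Total moles n_T = 6.05 (Δν = 0, constant).
y_i = n_i/n_T, p_i = y_i·P. K = p_B^2 / (p_D p_C).
Substituting and setting equal to 3.52 gives a polynomial in X; the root in (0,1) is X = 0.562.

X = 0.562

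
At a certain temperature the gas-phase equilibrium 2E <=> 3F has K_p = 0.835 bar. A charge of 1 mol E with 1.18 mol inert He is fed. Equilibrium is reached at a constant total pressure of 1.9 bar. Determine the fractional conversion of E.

X = 0.454

Basis: 1 mol E initially; let X = conversion of E. Extent ξ = 0.5X.
Moles: n_E = 1 − X; n_F = 1.5X; n_I = 1.18 (inert).
Summing: n_T = 2.18 + 0.5X.
y_i = n_i/n_T, p_i = y_i·P. K_p = p_F^3 / (p_E^2).
This yields a degree-3 equation in X; solving on (0,1), X = 0.454.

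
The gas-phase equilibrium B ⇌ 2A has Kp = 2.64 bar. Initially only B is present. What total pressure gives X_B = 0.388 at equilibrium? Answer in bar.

Basis: 1 mol B initially; let X = conversion of B. Extent ξ = X.
Species balance: n_B = 1 − X; n_A = 2X.
Summing: n_T = 1 + X.
Kp = p_A^2 / (p_B) with p_i = (n_i/n_T)·P.
At X = 0.388: the mole-fraction product g(X) = Π y_i^ν_i = 0.7089. Since Kp = g(X)·P^{1}, P = (Kp/g)^(1/1) = (2.64/0.7089)^(1/1) = 3.72 bar.

P = 3.72 bar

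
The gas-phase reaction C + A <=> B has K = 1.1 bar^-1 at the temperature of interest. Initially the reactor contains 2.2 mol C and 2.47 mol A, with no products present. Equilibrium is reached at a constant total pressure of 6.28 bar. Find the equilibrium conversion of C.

X = 0.680

Take 2.2 mol C as basis and let X be its fractional conversion, so ξ = 2.2X.
Moles: n_C = 2.2 − 2.2X; n_A = 2.47 − 2.2X; n_B = 2.2X.
Summing: n_T = 4.67 − 2.2X.
Mole fractions y_i = n_i/n_T; K = p_B / (p_C p_A) with p_i = y_i·P.
Setting this equal to 1.1 bar^-1 and taking the physical root (0 < X < 1) gives X = 0.680.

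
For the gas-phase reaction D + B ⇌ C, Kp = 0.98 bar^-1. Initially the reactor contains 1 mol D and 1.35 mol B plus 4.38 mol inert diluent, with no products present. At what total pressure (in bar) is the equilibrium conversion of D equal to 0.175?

P = 1.21 bar

Let X = conversion of D (basis 1 mol D); extent of reaction ξ = X.
Mole table: n_D = 1 − X; n_B = 1.35 − X; n_C = X; n_I = 4.38 (inert).
Total moles n_T = 6.73 − X.
Kp = p_C / (p_D p_B) with p_i = (n_i/n_T)·P.
At X = 0.175: the mole-fraction product g(X) = Π y_i^ν_i = 1.183. Since Kp = g(X)·P^{-1}, P = (g/Kp)^(1/1) = (1.183/0.98)^(1/1) = 1.21 bar.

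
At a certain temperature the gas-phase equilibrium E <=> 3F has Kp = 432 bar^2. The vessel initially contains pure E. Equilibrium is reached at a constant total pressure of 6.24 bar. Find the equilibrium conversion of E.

X = 0.811

Let X = conversion of E (basis 1 mol E); extent of reaction ξ = X.
At extent ξ: n_E = 1 − X; n_F = 3X.
Total moles n_T = 1 + 2X.
With p_i = (n_i/n_T)P, Kp = p_F^3 / (p_E).
Substituting and setting equal to 432 bar^2 gives a polynomial in X; the root in (0,1) is X = 0.811.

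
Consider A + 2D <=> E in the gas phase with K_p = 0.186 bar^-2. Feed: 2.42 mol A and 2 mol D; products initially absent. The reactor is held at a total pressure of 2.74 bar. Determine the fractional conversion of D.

X = 0.352

Take 2 mol D as basis and let X be its fractional conversion, so ξ = X.
Moles: n_A = 2.42 − X; n_D = 2 − 2X; n_E = X.
Summing: n_T = 4.42 − 2X.
Mole fractions y_i = n_i/n_T; K_p = p_E / (p_A p_D^2) with p_i = y_i·P.
This yields a degree-3 equation in X; solving on (0,1), X = 0.352.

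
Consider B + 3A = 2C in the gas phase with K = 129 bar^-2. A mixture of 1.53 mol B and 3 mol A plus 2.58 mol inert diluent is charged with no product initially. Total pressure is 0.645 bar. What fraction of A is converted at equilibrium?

Let X = conversion of A (basis 3 mol A); extent of reaction ξ = X.
Species balance: n_B = 1.53 − X; n_A = 3 − 3X; n_C = 2X; n_I = 2.58 (inert).
n_T = Σnᵢ = 7.11 − 2X.
With p_i = (n_i/n_T)P, K = p_C^2 / (p_B p_A^3).
Equating to 129 bar^-2 and solving on 0 < X < 1: X = 0.646.

X = 0.646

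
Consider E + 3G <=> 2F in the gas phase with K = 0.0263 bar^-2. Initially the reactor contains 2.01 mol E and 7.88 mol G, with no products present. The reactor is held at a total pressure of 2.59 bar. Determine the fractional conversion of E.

Basis: 2.01 mol E initially; let X = conversion of E. Extent ξ = 2.01X.
Moles: n_E = 2.01 − 2.01X; n_G = 7.88 − 6.03X; n_F = 4.02X.
Total moles n_T = 9.89 − 4.02X.
With p_i = (n_i/n_T)P, K = p_F^2 / (p_E p_G^3).
Substituting and setting equal to 0.0263 bar^-2 gives a polynomial in X; the root in (0,1) is X = 0.237.

X = 0.237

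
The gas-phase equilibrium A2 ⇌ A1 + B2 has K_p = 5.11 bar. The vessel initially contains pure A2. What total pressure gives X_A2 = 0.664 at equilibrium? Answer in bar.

Let X = conversion of A2 (basis 1 mol A2); extent of reaction ξ = X.
Species balance: n_A2 = 1 − X; n_A1 = X; n_B2 = X.
Summing: n_T = 1 + X.
K_p = p_A1 p_B2 / (p_A2) with p_i = (n_i/n_T)·P.
At X = 0.664: the mole-fraction product g(X) = Π y_i^ν_i = 0.7886. Since K_p = g(X)·P^{1}, P = (K_p/g)^(1/1) = (5.11/0.7886)^(1/1) = 6.48 bar.

P = 6.48 bar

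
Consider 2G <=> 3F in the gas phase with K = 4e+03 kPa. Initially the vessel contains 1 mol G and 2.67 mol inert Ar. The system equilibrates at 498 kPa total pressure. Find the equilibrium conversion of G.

X = 0.779

Basis: 1 mol G initially; let X = conversion of G. Extent ξ = 0.5X.
Moles: n_G = 1 − X; n_F = 1.5X; n_I = 2.67 (inert).
n_T = Σnᵢ = 3.67 + 0.5X.
y_i = n_i/n_T, p_i = y_i·P. K = p_F^3 / (p_G^2).
Substituting and setting equal to 4e+03 kPa gives a polynomial in X; the root in (0,1) is X = 0.779.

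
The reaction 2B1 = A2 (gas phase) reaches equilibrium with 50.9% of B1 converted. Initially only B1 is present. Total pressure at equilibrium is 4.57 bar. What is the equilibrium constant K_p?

Let X = conversion of B1 (basis 1 mol B1); extent of reaction ξ = 0.5X.
Mole table: n_B1 = 1 − X; n_A2 = 0.5X.
Summing: n_T = 1 − 0.5X.
At X = 0.509: n_B1 = 0.491, n_A2 = 0.255, n_T = 0.746.
p_i = (n_i/n_T)·P. K_p = p_A2 / (p_B1^2) = 0.172 bar^-1.

K_p = 0.172 bar^-1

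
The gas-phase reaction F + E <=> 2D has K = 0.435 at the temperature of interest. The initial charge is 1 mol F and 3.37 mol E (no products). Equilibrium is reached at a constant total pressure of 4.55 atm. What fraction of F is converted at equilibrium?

X = 0.428

Basis: 1 mol F initially; let X = conversion of F. Extent ξ = X.
Mole table: n_F = 1 − X; n_E = 3.37 − X; n_D = 2X.
n_T stays at 4.37 (no change in mole number).
Mole fractions y_i = n_i/n_T; K = p_D^2 / (p_F p_E) with p_i = y_i·P.
This yields a degree-2 equation in X; solving on (0,1), X = 0.428.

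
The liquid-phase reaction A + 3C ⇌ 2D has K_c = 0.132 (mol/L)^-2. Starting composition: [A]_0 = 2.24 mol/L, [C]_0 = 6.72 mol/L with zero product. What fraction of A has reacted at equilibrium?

X = 0.509

Let X = conversion of A; extent ξ = 2.24·X mol/L.
Concentrations: [A] = 2.24 − 2.24X; [C] = 6.72 − 6.72X; [D] = 4.48X.
K_c = [D]^2 / ([A] [C]^3).
Solving K_c = 0.132 for X ∈ (0,1): X = 0.509.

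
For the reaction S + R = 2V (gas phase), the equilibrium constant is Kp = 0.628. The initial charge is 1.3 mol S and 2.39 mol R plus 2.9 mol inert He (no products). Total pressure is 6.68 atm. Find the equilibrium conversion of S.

X = 0.378

Let X = conversion of S (basis 1.3 mol S); extent of reaction ξ = 1.3X.
Mole table: n_S = 1.3 − 1.3X; n_R = 2.39 − 1.3X; n_V = 2.6X; n_I = 2.9 (inert).
n_T stays at 6.59 (no change in mole number).
With p_i = (n_i/n_T)P, Kp = p_V^2 / (p_S p_R).
Equating to 0.628 and solving on 0 < X < 1: X = 0.378.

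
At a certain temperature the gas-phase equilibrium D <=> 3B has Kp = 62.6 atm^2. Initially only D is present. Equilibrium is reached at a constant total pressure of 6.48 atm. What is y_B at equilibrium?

y_B = 0.734

Basis: 1 mol D initially; let X = conversion of D. Extent ξ = X.
Moles: n_D = 1 − X; n_B = 3X.
Summing: n_T = 1 + 2X.
y_i = n_i/n_T, p_i = y_i·P. Kp = p_B^3 / (p_D).
Setting this equal to 62.6 atm^2 and taking the physical root (0 < X < 1) gives X = 0.480.
Then n_B = 1.44, n_T = 1.96, so y_B = 0.734.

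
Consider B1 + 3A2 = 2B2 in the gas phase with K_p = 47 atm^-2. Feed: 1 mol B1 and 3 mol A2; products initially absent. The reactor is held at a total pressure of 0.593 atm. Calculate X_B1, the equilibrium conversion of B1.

Let X = conversion of B1 (basis 1 mol B1); extent of reaction ξ = X.
Moles: n_B1 = 1 − X; n_A2 = 3 − 3X; n_B2 = 2X.
n_T = Σnᵢ = 4 − 2X.
Mole fractions y_i = n_i/n_T; K_p = p_B2^2 / (p_B1 p_A2^3) with p_i = y_i·P.
Equating to 47 atm^-2 and solving on 0 < X < 1: X = 0.601.

X = 0.601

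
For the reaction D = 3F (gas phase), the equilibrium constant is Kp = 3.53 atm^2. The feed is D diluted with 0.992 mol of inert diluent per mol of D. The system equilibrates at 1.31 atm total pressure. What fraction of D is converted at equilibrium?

X = 0.658

Let X = conversion of D (basis 1 mol D); extent of reaction ξ = X.
Mole table: n_D = 1 − X; n_F = 3X; n_I = 0.992 (inert).
Summing: n_T = 1.99 + 2X.
y_i = n_i/n_T, p_i = y_i·P. Kp = p_F^3 / (p_D).
Substituting and setting equal to 3.53 atm^2 gives a polynomial in X; the root in (0,1) is X = 0.658.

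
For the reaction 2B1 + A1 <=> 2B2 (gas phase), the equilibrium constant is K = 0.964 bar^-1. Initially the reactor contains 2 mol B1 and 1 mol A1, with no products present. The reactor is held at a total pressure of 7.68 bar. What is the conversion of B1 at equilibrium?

Basis: 2 mol B1 initially; let X = conversion of B1. Extent ξ = X.
At extent ξ: n_B1 = 2 − 2X; n_A1 = 1 − X; n_B2 = 2X.
Total moles n_T = 3 − X.
y_i = n_i/n_T, p_i = y_i·P. K = p_B2^2 / (p_B1^2 p_A1).
Setting this equal to 0.964 bar^-1 and taking the physical root (0 < X < 1) gives X = 0.540.

X = 0.540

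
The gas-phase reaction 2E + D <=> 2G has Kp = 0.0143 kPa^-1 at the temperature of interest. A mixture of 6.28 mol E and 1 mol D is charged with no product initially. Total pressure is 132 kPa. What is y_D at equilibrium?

Take 1 mol D as basis and let X be its fractional conversion, so ξ = X.
At extent ξ: n_E = 6.28 − 2X; n_D = 1 − X; n_G = 2X.
Summing: n_T = 7.28 − X.
y_i = n_i/n_T, p_i = y_i·P. Kp = p_G^2 / (p_E^2 p_D).
Setting this equal to 0.0143 kPa^-1 and taking the physical root (0 < X < 1) gives X = 0.706.
Then n_D = 0.294, n_T = 6.57, so y_D = 0.045.

y_D = 0.045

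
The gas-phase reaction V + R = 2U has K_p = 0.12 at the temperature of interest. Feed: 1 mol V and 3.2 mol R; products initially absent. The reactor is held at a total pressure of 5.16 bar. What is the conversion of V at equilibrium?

Take 1 mol V as basis and let X be its fractional conversion, so ξ = X.
Moles: n_V = 1 − X; n_R = 3.2 − X; n_U = 2X.
Since Δν = 0, n_T = 4.2 throughout.
With p_i = (n_i/n_T)P, K_p = p_U^2 / (p_V p_R).
Substituting and setting equal to 0.12 gives a polynomial in X; the root in (0,1) is X = 0.256.

X = 0.256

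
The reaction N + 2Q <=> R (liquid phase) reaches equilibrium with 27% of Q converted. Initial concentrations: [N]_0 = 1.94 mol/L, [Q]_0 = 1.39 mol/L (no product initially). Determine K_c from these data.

Let X = conversion of Q.
Concentrations: [N] = 1.94 − 0.695X; [Q] = 1.39 − 1.39X; [R] = 0.695X.
At X = 0.27: [N] = 1.75, [Q] = 1.01, [R] = 0.188.
K_c = [R] / ([N] [Q]^2) = 0.104 (mol/L)^-2.

K_c = 0.104 (mol/L)^-2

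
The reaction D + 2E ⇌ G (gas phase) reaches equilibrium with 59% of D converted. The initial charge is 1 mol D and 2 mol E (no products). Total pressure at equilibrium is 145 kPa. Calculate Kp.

Let X = conversion of D (basis 1 mol D); extent of reaction ξ = X.
At extent ξ: n_D = 1 − X; n_E = 2 − 2X; n_G = X.
Total moles n_T = 3 − 2X.
At X = 0.59: n_D = 0.41, n_E = 0.82, n_G = 0.59, n_T = 1.82.
p_i = (n_i/n_T)·P. Kp = p_G / (p_D p_E^2) = 0.000337 kPa^-2.

Kp = 0.000337 kPa^-2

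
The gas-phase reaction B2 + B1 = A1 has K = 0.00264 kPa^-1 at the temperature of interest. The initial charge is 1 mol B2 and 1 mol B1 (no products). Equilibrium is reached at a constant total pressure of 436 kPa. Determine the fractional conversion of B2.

X = 0.318

Take 1 mol B2 as basis and let X be its fractional conversion, so ξ = X.
Mole table: n_B2 = 1 − X; n_B1 = 1 − X; n_A1 = X.
Summing: n_T = 2 − X.
With p_i = (n_i/n_T)P, K = p_A1 / (p_B2 p_B1).
Setting this equal to 0.00264 kPa^-1 and taking the physical root (0 < X < 1) gives X = 0.318.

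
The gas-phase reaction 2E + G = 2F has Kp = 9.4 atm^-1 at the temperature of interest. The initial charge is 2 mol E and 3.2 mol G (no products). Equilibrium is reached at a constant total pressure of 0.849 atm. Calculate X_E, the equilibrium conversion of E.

Take 2 mol E as basis and let X be its fractional conversion, so ξ = X.
At extent ξ: n_E = 2 − 2X; n_G = 3.2 − X; n_F = 2X.
Total moles n_T = 5.2 − X.
y_i = n_i/n_T, p_i = y_i·P. Kp = p_F^2 / (p_E^2 p_G).
Setting this equal to 9.4 atm^-1 and taking the physical root (0 < X < 1) gives X = 0.678.

X = 0.678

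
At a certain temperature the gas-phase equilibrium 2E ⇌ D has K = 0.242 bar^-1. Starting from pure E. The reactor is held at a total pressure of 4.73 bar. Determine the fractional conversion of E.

Take 1 mol E as basis and let X be its fractional conversion, so ξ = 0.5X.
Mole table: n_E = 1 − X; n_D = 0.5X.
n_T = Σnᵢ = 1 − 0.5X.
y_i = n_i/n_T, p_i = y_i·P. K = p_D / (p_E^2).
Equating to 0.242 bar^-1 and solving on 0 < X < 1: X = 0.577.

X = 0.577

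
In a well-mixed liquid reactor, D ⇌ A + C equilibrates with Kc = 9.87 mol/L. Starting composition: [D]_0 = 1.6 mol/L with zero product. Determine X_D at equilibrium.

X = 0.876

Let X = conversion of D; extent ξ = 1.6·X mol/L.
Concentrations: [D] = 1.6 − 1.6X; [A] = 1.6X; [C] = 1.6X.
Kc = [A] [C] / ([D]).
Setting equal to 9.87 and solving for X on (0,1) gives X = 0.876.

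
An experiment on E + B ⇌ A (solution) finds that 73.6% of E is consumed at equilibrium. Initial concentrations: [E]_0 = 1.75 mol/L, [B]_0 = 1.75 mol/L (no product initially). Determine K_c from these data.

K_c = 6.03 L/mol

Let X = conversion of E.
Concentrations: [E] = 1.75 − 1.75X; [B] = 1.75 − 1.75X; [A] = 1.75X.
At X = 0.736: [E] = 0.462, [B] = 0.462, [A] = 1.29.
K_c = [A] / ([E] [B]) = 6.03 L/mol.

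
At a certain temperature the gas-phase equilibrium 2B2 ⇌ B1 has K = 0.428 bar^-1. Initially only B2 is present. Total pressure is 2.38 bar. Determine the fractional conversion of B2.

Basis: 1 mol B2 initially; let X = conversion of B2. Extent ξ = 0.5X.
At extent ξ: n_B2 = 1 − X; n_B1 = 0.5X.
Total moles n_T = 1 − 0.5X.
Mole fractions y_i = n_i/n_T; K = p_B1 / (p_B2^2) with p_i = y_i·P.
Substituting and setting equal to 0.428 bar^-1 gives a polynomial in X; the root in (0,1) is X = 0.556.

X = 0.556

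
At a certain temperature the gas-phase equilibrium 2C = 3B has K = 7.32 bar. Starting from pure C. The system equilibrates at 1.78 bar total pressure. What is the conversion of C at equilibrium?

X = 0.617

Let X = conversion of C (basis 1 mol C); extent of reaction ξ = 0.5X.
Mole table: n_C = 1 − X; n_B = 1.5X.
n_T = Σnᵢ = 1 + 0.5X.
y_i = n_i/n_T, p_i = y_i·P. K = p_B^3 / (p_C^2).
Setting this equal to 7.32 bar and taking the physical root (0 < X < 1) gives X = 0.617.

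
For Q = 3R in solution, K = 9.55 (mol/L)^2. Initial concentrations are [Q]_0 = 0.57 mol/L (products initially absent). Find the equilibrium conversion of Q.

Let X = conversion of Q; extent ξ = 0.57·X mol/L.
Concentrations: [Q] = 0.57 − 0.57X; [R] = 1.71X.
K = [R]^3 / ([Q]).
Solving K = 9.55 for X ∈ (0,1): X = 0.694.

X = 0.694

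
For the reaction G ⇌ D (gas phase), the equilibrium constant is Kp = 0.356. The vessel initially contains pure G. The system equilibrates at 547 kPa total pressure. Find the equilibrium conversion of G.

X = 0.263

Basis: 1 mol G initially; let X = conversion of G. Extent ξ = X.
Moles: n_G = 1 − X; n_D = X.
n_T stays at 1 (no change in mole number).
y_i = n_i/n_T, p_i = y_i·P. Kp = p_D / (p_G).
Equating to 0.356 and solving on 0 < X < 1: X = 0.263.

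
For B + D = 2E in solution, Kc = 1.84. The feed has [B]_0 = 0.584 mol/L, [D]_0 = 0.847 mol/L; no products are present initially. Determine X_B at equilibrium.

Let X = conversion of B; extent ξ = 0.584·X mol/L.
Concentrations: [B] = 0.584 − 0.584X; [D] = 0.847 − 0.584X; [E] = 1.17X.
Kc = [E]^2 / ([B] [D]).
Solving Kc = 1.84 for X ∈ (0,1): X = 0.481.

X = 0.481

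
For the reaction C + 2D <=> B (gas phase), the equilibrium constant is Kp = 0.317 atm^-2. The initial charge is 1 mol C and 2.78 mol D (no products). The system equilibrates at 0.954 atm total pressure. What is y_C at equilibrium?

Let X = conversion of C (basis 1 mol C); extent of reaction ξ = X.
Species balance: n_C = 1 − X; n_D = 2.78 − 2X; n_B = X.
n_T = Σnᵢ = 3.78 − 2X.
Mole fractions y_i = n_i/n_T; Kp = p_B / (p_C p_D^2) with p_i = y_i·P.
Substituting and setting equal to 0.317 atm^-2 gives a polynomial in X; the root in (0,1) is X = 0.129.
Then n_C = 0.871, n_T = 3.52, so y_C = 0.247.

y_C = 0.247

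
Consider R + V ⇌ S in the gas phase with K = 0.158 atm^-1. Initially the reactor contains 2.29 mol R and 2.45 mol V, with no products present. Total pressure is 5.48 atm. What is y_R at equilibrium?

y_R = 0.403

Let X = conversion of R (basis 2.29 mol R); extent of reaction ξ = 2.29X.
Mole table: n_R = 2.29 − 2.29X; n_V = 2.45 − 2.29X; n_S = 2.29X.
Summing: n_T = 4.74 − 2.29X.
Mole fractions y_i = n_i/n_T; K = p_S / (p_R p_V) with p_i = y_i·P.
Equating to 0.158 atm^-1 and solving on 0 < X < 1: X = 0.277.
Then n_R = 1.66, n_T = 4.11, so y_R = 0.403.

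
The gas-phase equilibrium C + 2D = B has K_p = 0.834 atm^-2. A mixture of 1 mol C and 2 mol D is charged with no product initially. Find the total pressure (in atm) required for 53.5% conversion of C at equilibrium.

P = 2.44 atm

Let X = conversion of C (basis 1 mol C); extent of reaction ξ = X.
Species balance: n_C = 1 − X; n_D = 2 − 2X; n_B = X.
n_T = Σnᵢ = 3 − 2X.
K_p = p_B / (p_C p_D^2) with p_i = (n_i/n_T)·P.
At X = 0.535: the mole-fraction product g(X) = Π y_i^ν_i = 4.955. Since K_p = g(X)·P^{-2}, P = (g/K_p)^(1/2) = (4.955/0.834)^(1/2) = 2.44 atm.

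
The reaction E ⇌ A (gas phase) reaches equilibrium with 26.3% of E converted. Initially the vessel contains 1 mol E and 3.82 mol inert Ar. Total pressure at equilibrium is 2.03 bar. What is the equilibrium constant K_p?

Basis: 1 mol E initially; let X = conversion of E. Extent ξ = X.
Moles: n_E = 1 − X; n_A = X; n_I = 3.82 (inert).
Total moles n_T = 4.82 (Δν = 0, constant).
At X = 0.263: n_E = 0.737, n_A = 0.263, n_T = 4.82.
p_i = (n_i/n_T)·P. K_p = p_A / (p_E) = 0.357.

K_p = 0.357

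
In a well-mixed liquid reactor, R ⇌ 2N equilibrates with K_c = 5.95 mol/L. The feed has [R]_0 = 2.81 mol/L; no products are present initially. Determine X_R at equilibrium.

Let X = conversion of R; extent ξ = 2.81·X mol/L.
Concentrations: [R] = 2.81 − 2.81X; [N] = 5.62X.
K_c = [N]^2 / ([R]).
This equals 5.95 at X = 0.510 (the root in 0 < X < 1).

X = 0.510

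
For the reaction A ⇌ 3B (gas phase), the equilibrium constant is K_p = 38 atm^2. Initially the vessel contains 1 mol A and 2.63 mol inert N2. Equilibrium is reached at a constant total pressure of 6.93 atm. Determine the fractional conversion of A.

Take 1 mol A as basis and let X be its fractional conversion, so ξ = X.
Moles: n_A = 1 − X; n_B = 3X; n_I = 2.63 (inert).
n_T = Σnᵢ = 3.63 + 2X.
With p_i = (n_i/n_T)P, K_p = p_B^3 / (p_A).
Setting this equal to 38 atm^2 and taking the physical root (0 < X < 1) gives X = 0.635.

X = 0.635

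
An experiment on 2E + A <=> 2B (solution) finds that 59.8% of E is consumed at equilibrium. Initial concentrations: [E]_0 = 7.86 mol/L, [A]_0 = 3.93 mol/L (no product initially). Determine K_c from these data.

Let X = conversion of E.
Concentrations: [E] = 7.86 − 7.86X; [A] = 3.93 − 3.93X; [B] = 7.86X.
At X = 0.598: [E] = 3.16, [A] = 1.58, [B] = 4.7.
K_c = [B]^2 / ([E]^2 [A]) = 1.4 L/mol.

K_c = 1.4 L/mol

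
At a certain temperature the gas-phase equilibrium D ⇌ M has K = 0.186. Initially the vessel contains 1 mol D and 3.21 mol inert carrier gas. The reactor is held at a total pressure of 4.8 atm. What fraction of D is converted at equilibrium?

Take 1 mol D as basis and let X be its fractional conversion, so ξ = X.
Species balance: n_D = 1 − X; n_M = X; n_I = 3.21 (inert).
Since Δν = 0, n_T = 4.21 throughout.
y_i = n_i/n_T, p_i = y_i·P. K = p_M / (p_D).
Equating to 0.186 and solving on 0 < X < 1: X = 0.157.

X = 0.157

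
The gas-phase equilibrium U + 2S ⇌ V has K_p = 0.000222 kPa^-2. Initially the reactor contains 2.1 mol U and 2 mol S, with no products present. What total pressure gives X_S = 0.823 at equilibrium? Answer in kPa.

Let X = conversion of S (basis 2 mol S); extent of reaction ξ = X.
Species balance: n_U = 2.1 − X; n_S = 2 − 2X; n_V = X.
n_T = Σnᵢ = 4.1 − 2X.
K_p = p_V / (p_U p_S^2) with p_i = (n_i/n_T)·P.
At X = 0.823: the mole-fraction product g(X) = Π y_i^ν_i = 30.97. Since K_p = g(X)·P^{-2}, P = (g/K_p)^(1/2) = (30.97/0.000222)^(1/2) = 374 kPa.

P = 374 kPa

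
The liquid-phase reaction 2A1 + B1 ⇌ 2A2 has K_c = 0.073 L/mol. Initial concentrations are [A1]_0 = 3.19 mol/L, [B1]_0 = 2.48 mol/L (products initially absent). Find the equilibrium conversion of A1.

Let X = conversion of A1; extent ξ = 3.19X/2 mol/L.
Concentrations: [A1] = 3.19 − 3.19X; [B1] = 2.48 − 1.59X; [A2] = 3.19X.
K_c = [A2]^2 / ([A1]^2 [B1]).
This equals 0.073 at X = 0.278 (the root in 0 < X < 1).

X = 0.278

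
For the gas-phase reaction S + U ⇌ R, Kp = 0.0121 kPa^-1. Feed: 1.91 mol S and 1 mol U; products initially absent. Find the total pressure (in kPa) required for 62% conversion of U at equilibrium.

Take 1 mol U as basis and let X be its fractional conversion, so ξ = X.
Mole table: n_S = 1.91 − X; n_U = 1 − X; n_R = X.
Total moles n_T = 2.91 − X.
Kp = p_R / (p_S p_U) with p_i = (n_i/n_T)·P.
At X = 0.62: the mole-fraction product g(X) = Π y_i^ν_i = 2.896. Since Kp = g(X)·P^{-1}, P = (g/Kp)^(1/1) = (2.896/0.0121)^(1/1) = 239 kPa.

P = 239 kPa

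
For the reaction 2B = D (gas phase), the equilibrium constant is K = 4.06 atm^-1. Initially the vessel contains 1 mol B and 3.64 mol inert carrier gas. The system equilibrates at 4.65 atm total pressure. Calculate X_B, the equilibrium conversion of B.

Take 1 mol B as basis and let X be its fractional conversion, so ξ = 0.5X.
Mole table: n_B = 1 − X; n_D = 0.5X; n_I = 3.64 (inert).
n_T = Σnᵢ = 4.64 − 0.5X.
Mole fractions y_i = n_i/n_T; K = p_D / (p_B^2) with p_i = y_i·P.
Equating to 4.06 atm^-1 and solving on 0 < X < 1: X = 0.715.

X = 0.715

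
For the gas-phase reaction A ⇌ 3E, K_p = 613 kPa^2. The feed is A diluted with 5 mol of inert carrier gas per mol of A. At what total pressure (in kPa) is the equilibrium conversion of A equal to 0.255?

P = 208 kPa

Let X = conversion of A (basis 1 mol A); extent of reaction ξ = X.
Species balance: n_A = 1 − X; n_E = 3X; n_I = 5 (inert).
Total moles n_T = 6 + 2X.
K_p = p_E^3 / (p_A) with p_i = (n_i/n_T)·P.
At X = 0.255: the mole-fraction product g(X) = Π y_i^ν_i = 0.01418. Since K_p = g(X)·P^{2}, P = (K_p/g)^(1/2) = (613/0.01418)^(1/2) = 208 kPa.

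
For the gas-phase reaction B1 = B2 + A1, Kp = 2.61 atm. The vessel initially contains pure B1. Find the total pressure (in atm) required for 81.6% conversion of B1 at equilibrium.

P = 1.31 atm

Take 1 mol B1 as basis and let X be its fractional conversion, so ξ = X.
At extent ξ: n_B1 = 1 − X; n_B2 = X; n_A1 = X.
Summing: n_T = 1 + X.
Kp = p_B2 p_A1 / (p_B1) with p_i = (n_i/n_T)·P.
At X = 0.816: the mole-fraction product g(X) = Π y_i^ν_i = 1.993. Since Kp = g(X)·P^{1}, P = (Kp/g)^(1/1) = (2.61/1.993)^(1/1) = 1.31 atm.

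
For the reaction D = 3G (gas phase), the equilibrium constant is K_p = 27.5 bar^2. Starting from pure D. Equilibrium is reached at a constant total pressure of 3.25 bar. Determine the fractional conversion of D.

Basis: 1 mol D initially; let X = conversion of D. Extent ξ = X.
Mole table: n_D = 1 − X; n_G = 3X.
Total moles n_T = 1 + 2X.
y_i = n_i/n_T, p_i = y_i·P. K_p = p_G^3 / (p_D).
This yields a degree-3 equation in X; solving on (0,1), X = 0.574.

X = 0.574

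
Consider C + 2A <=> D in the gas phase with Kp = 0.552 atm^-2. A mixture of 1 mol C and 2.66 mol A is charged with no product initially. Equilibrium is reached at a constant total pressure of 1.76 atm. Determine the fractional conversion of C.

Basis: 1 mol C initially; let X = conversion of C. Extent ξ = X.
Mole table: n_C = 1 − X; n_A = 2.66 − 2X; n_D = X.
Summing: n_T = 3.66 − 2X.
y_i = n_i/n_T, p_i = y_i·P. Kp = p_D / (p_C p_A^2).
This yields a degree-3 equation in X; solving on (0,1), X = 0.417.

X = 0.417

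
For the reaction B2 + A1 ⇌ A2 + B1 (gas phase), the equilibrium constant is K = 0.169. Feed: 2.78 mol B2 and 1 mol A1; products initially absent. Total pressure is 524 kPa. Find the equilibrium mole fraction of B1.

Basis: 1 mol A1 initially; let X = conversion of A1. Extent ξ = X.
Species balance: n_B2 = 2.78 − X; n_A1 = 1 − X; n_A2 = X; n_B1 = X.
Total moles n_T = 3.78 (Δν = 0, constant).
y_i = n_i/n_T, p_i = y_i·P. K = p_A2 p_B1 / (p_B2 p_A1).
This yields a degree-2 equation in X; solving on (0,1), X = 0.460.
Then n_B1 = 0.46, n_T = 3.78, so y_B1 = 0.122.

y_B1 = 0.122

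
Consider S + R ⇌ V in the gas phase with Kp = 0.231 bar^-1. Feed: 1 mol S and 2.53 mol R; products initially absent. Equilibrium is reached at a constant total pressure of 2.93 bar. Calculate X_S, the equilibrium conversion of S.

X = 0.318

Take 1 mol S as basis and let X be its fractional conversion, so ξ = X.
Moles: n_S = 1 − X; n_R = 2.53 − X; n_V = X.
Total moles n_T = 3.53 − X.
With p_i = (n_i/n_T)P, Kp = p_V / (p_S p_R).
Setting this equal to 0.231 bar^-1 and taking the physical root (0 < X < 1) gives X = 0.318.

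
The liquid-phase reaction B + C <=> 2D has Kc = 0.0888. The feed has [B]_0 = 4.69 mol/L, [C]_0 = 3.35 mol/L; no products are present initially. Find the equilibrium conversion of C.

Let X = conversion of C; extent ξ = 3.35·X mol/L.
Concentrations: [B] = 4.69 − 3.35X; [C] = 3.35 − 3.35X; [D] = 6.7X.
Kc = [D]^2 / ([B] [C]).
Equating to 0.0888: the physical root is X = 0.153.

X = 0.153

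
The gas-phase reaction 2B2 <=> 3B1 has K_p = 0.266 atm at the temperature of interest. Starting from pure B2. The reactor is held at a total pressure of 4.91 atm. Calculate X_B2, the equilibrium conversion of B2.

X = 0.221

Let X = conversion of B2 (basis 1 mol B2); extent of reaction ξ = 0.5X.
At extent ξ: n_B2 = 1 − X; n_B1 = 1.5X.
n_T = Σnᵢ = 1 + 0.5X.
With p_i = (n_i/n_T)P, K_p = p_B1^3 / (p_B2^2).
This yields a degree-3 equation in X; solving on (0,1), X = 0.221.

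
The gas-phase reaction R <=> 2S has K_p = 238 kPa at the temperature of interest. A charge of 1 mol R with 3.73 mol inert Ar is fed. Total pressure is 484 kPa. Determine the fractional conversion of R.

Basis: 1 mol R initially; let X = conversion of R. Extent ξ = X.
Mole table: n_R = 1 − X; n_S = 2X; n_I = 3.73 (inert).
n_T = Σnᵢ = 4.73 + X.
With p_i = (n_i/n_T)P, K_p = p_S^2 / (p_R).
Substituting and setting equal to 238 kPa gives a polynomial in X; the root in (0,1) is X = 0.544.

X = 0.544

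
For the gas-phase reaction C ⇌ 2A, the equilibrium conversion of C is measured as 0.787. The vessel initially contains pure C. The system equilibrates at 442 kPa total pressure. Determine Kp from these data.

Kp = 2.88e+03 kPa

Let X = conversion of C (basis 1 mol C); extent of reaction ξ = X.
At extent ξ: n_C = 1 − X; n_A = 2X.
n_T = Σnᵢ = 1 + X.
At X = 0.787: n_C = 0.213, n_A = 1.57, n_T = 1.79.
p_i = (n_i/n_T)·P. Kp = p_A^2 / (p_C) = 2.88e+03 kPa.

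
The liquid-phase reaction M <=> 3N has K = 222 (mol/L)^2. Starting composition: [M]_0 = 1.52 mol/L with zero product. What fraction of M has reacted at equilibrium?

Let X = conversion of M; extent ξ = 1.52·X mol/L.
Concentrations: [M] = 1.52 − 1.52X; [N] = 4.56X.
K = [N]^3 / ([M]).
Setting equal to 222 and solving for X on (0,1) gives X = 0.836.

X = 0.836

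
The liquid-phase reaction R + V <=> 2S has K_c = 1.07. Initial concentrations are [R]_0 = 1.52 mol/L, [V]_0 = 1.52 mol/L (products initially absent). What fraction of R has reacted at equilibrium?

Let X = conversion of R; extent ξ = 1.52·X mol/L.
Concentrations: [R] = 1.52 − 1.52X; [V] = 1.52 − 1.52X; [S] = 3.04X.
K_c = [S]^2 / ([R] [V]).
Setting equal to 1.07 and solving for X on (0,1) gives X = 0.341.

X = 0.341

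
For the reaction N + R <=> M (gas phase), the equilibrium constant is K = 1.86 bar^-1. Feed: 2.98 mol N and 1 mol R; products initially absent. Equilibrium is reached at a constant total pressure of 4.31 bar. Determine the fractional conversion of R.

X = 0.845

Take 1 mol R as basis and let X be its fractional conversion, so ξ = X.
Moles: n_N = 2.98 − X; n_R = 1 − X; n_M = X.
Total moles n_T = 3.98 − X.
With p_i = (n_i/n_T)P, K = p_M / (p_N p_R).
This yields a degree-2 equation in X; solving on (0,1), X = 0.845.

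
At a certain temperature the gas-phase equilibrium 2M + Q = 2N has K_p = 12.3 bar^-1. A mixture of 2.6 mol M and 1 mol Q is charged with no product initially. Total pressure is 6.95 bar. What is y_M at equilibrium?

Let X = conversion of Q (basis 1 mol Q); extent of reaction ξ = X.
Mole table: n_M = 2.6 − 2X; n_Q = 1 − X; n_N = 2X.
n_T = Σnᵢ = 3.6 − X.
Mole fractions y_i = n_i/n_T; K_p = p_N^2 / (p_M^2 p_Q) with p_i = y_i·P.
Substituting and setting equal to 12.3 bar^-1 gives a polynomial in X; the root in (0,1) is X = 0.870.
Then n_M = 0.861, n_T = 2.73, so y_M = 0.315.

y_M = 0.315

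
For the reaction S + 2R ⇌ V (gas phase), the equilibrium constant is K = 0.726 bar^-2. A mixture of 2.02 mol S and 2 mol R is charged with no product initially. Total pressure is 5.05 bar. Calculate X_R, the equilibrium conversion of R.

Let X = conversion of R (basis 2 mol R); extent of reaction ξ = X.
At extent ξ: n_S = 2.02 − X; n_R = 2 − 2X; n_V = X.
Summing: n_T = 4.02 − 2X.
With p_i = (n_i/n_T)P, K = p_V / (p_S p_R^2).
This yields a degree-3 equation in X; solving on (0,1), X = 0.774.

X = 0.774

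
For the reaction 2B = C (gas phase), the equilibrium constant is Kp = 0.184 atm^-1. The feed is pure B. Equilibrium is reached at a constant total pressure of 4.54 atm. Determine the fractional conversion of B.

X = 0.520

Basis: 1 mol B initially; let X = conversion of B. Extent ξ = 0.5X.
Mole table: n_B = 1 − X; n_C = 0.5X.
n_T = Σnᵢ = 1 − 0.5X.
Mole fractions y_i = n_i/n_T; Kp = p_C / (p_B^2) with p_i = y_i·P.
This yields a degree-2 equation in X; solving on (0,1), X = 0.520.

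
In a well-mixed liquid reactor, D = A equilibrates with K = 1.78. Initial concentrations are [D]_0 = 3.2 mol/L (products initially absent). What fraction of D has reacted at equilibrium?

Let X = conversion of D; extent ξ = 3.2·X mol/L.
Concentrations: [D] = 3.2 − 3.2X; [A] = 3.2X.
K = [A] / ([D]).
Equating to 1.78: the physical root is X = 0.640.

X = 0.640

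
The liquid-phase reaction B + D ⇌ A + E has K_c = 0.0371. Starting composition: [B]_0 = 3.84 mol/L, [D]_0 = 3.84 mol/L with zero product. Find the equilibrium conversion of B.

X = 0.162

Let X = conversion of B; extent ξ = 3.84·X mol/L.
Concentrations: [B] = 3.84 − 3.84X; [D] = 3.84 − 3.84X; [A] = 3.84X; [E] = 3.84X.
K_c = [A] [E] / ([B] [D]).
Equating to 0.0371: the physical root is X = 0.162.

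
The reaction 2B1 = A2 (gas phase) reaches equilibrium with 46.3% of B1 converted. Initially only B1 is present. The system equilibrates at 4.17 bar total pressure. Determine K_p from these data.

K_p = 0.148 bar^-1

Take 1 mol B1 as basis and let X be its fractional conversion, so ξ = 0.5X.
Moles: n_B1 = 1 − X; n_A2 = 0.5X.
Total moles n_T = 1 − 0.5X.
At X = 0.463: n_B1 = 0.537, n_A2 = 0.232, n_T = 0.768.
p_i = (n_i/n_T)·P. K_p = p_A2 / (p_B1^2) = 0.148 bar^-1.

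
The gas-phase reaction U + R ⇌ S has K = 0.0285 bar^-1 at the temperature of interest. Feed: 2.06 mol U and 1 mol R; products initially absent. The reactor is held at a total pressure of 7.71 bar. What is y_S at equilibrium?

Let X = conversion of R (basis 1 mol R); extent of reaction ξ = X.
Species balance: n_U = 2.06 − X; n_R = 1 − X; n_S = X.
Total moles n_T = 3.06 − X.
y_i = n_i/n_T, p_i = y_i·P. K = p_S / (p_U p_R).
Setting this equal to 0.0285 bar^-1 and taking the physical root (0 < X < 1) gives X = 0.127.
Then n_S = 0.127, n_T = 2.93, so y_S = 0.043.

y_S = 0.043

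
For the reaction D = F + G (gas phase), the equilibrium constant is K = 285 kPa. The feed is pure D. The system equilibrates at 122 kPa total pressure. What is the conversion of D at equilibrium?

X = 0.837

Let X = conversion of D (basis 1 mol D); extent of reaction ξ = X.
At extent ξ: n_D = 1 − X; n_F = X; n_G = X.
Total moles n_T = 1 + X.
y_i = n_i/n_T, p_i = y_i·P. K = p_F p_G / (p_D).
This yields a degree-2 equation in X; solving on (0,1), X = 0.837.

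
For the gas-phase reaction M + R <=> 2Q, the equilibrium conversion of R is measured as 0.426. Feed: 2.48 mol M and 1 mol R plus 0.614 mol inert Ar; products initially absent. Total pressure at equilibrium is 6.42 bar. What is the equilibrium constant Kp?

Kp = 0.616

Let X = conversion of R (basis 1 mol R); extent of reaction ξ = X.
Mole table: n_M = 2.48 − X; n_R = 1 − X; n_Q = 2X; n_I = 0.614 (inert).
Since Δν = 0, n_T = 4.09 throughout.
At X = 0.426: n_M = 2.05, n_R = 0.574, n_Q = 0.852, n_T = 4.09.
p_i = (n_i/n_T)·P. Kp = p_Q^2 / (p_M p_R) = 0.616.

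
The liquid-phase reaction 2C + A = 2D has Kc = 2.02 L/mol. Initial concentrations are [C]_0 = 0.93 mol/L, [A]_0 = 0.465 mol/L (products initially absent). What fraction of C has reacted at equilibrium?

Let X = conversion of C; extent ξ = 0.93X/2 mol/L.
Concentrations: [C] = 0.93 − 0.93X; [A] = 0.465 − 0.465X; [D] = 0.93X.
Kc = [D]^2 / ([C]^2 [A]).
Setting equal to 2.02 and solving for X on (0,1) gives X = 0.424.

X = 0.424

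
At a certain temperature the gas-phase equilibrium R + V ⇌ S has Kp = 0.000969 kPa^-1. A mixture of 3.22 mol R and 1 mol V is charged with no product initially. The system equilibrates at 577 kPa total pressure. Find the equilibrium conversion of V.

X = 0.294

Basis: 1 mol V initially; let X = conversion of V. Extent ξ = X.
Species balance: n_R = 3.22 − X; n_V = 1 − X; n_S = X.
Total moles n_T = 4.22 − X.
Mole fractions y_i = n_i/n_T; Kp = p_S / (p_R p_V) with p_i = y_i·P.
Setting this equal to 0.000969 kPa^-1 and taking the physical root (0 < X < 1) gives X = 0.294.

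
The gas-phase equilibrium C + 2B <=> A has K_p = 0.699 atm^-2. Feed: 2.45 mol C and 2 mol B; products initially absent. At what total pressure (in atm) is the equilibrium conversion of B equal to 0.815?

Take 2 mol B as basis and let X be its fractional conversion, so ξ = X.
At extent ξ: n_C = 2.45 − X; n_B = 2 − 2X; n_A = X.
Total moles n_T = 4.45 − 2X.
K_p = p_A / (p_C p_B^2) with p_i = (n_i/n_T)·P.
At X = 0.815: the mole-fraction product g(X) = Π y_i^ν_i = 28.96. Since K_p = g(X)·P^{-2}, P = (g/K_p)^(1/2) = (28.96/0.699)^(1/2) = 6.44 atm.

P = 6.44 atm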